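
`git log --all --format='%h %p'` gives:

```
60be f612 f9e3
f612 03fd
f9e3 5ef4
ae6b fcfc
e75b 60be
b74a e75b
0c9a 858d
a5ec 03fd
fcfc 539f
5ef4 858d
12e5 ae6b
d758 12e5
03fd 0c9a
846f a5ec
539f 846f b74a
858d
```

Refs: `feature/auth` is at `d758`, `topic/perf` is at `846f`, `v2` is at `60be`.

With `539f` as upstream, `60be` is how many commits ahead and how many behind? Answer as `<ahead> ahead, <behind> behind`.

Reachable from 60be: {03fd, 0c9a, 5ef4, 60be, 858d, f612, f9e3}.
Reachable from 539f: {03fd, 0c9a, 539f, 5ef4, 60be, 846f, 858d, a5ec, b74a, e75b, f612, f9e3}.
Only in 60be's history (ahead): {} — 0.
Only in 539f's history (behind): {539f, 846f, a5ec, b74a, e75b} — 5.

0 ahead, 5 behind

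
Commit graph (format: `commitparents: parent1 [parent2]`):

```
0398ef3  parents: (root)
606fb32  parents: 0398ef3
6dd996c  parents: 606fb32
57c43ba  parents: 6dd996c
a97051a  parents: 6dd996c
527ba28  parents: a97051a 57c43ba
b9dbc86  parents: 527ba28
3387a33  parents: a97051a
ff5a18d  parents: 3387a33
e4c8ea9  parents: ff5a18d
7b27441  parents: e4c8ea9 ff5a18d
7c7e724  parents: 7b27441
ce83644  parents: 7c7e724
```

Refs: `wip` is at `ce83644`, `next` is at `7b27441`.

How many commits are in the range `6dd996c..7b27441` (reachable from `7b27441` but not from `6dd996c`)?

Reachable from 7b27441: {0398ef3, 3387a33, 606fb32, 6dd996c, 7b27441, a97051a, e4c8ea9, ff5a18d}.
Reachable from 6dd996c: {0398ef3, 606fb32, 6dd996c}.
In 7b27441's history but not 6dd996c's: {3387a33, 7b27441, a97051a, e4c8ea9, ff5a18d} — 5 commits.

5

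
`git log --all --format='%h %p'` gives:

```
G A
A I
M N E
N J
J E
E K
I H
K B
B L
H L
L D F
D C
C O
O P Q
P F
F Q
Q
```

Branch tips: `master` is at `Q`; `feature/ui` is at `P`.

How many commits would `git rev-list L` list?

7

Walking parent pointers from L: reachable set = {C, D, F, L, O, P, Q}.
That is 7 commits.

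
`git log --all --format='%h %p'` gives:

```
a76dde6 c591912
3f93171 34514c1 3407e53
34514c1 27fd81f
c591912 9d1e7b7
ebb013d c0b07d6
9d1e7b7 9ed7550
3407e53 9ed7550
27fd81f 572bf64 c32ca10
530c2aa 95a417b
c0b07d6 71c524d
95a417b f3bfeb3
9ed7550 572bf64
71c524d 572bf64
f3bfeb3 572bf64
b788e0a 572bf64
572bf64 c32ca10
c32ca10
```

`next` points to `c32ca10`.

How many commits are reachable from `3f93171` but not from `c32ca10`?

Reachable from 3f93171: {27fd81f, 3407e53, 34514c1, 3f93171, 572bf64, 9ed7550, c32ca10}.
Reachable from c32ca10: {c32ca10}.
In 3f93171's history but not c32ca10's: {27fd81f, 3407e53, 34514c1, 3f93171, 572bf64, 9ed7550} — 6 commits.

6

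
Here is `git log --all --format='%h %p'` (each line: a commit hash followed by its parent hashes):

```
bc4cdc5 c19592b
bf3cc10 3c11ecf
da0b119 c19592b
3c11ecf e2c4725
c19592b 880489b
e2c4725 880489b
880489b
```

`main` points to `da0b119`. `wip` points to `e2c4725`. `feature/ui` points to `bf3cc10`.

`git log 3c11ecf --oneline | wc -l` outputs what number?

Walking parent pointers from 3c11ecf: reachable set = {3c11ecf, 880489b, e2c4725}.
That is 3 commits.

3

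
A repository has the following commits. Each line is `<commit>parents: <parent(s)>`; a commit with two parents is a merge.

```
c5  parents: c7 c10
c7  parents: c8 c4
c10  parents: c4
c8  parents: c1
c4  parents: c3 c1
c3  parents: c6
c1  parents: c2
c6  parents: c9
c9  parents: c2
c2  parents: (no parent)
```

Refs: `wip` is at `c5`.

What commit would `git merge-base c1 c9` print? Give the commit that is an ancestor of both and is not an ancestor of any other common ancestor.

Ancestors of c1: {c1, c2}.
Ancestors of c9: {c2, c9}.
Common ancestors: {c2}.
The only common ancestor is c2, so it is the merge base.

c2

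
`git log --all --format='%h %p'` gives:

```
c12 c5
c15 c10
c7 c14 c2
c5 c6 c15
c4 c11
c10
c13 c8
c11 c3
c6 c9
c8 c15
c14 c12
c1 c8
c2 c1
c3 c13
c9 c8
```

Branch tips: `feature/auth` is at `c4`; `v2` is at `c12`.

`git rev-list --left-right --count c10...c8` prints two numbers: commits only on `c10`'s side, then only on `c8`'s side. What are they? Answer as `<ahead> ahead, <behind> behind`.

Reachable from c10: {c10}.
Reachable from c8: {c10, c15, c8}.
Only in c10's history (ahead): {} — 0.
Only in c8's history (behind): {c15, c8} — 2.

0 ahead, 2 behind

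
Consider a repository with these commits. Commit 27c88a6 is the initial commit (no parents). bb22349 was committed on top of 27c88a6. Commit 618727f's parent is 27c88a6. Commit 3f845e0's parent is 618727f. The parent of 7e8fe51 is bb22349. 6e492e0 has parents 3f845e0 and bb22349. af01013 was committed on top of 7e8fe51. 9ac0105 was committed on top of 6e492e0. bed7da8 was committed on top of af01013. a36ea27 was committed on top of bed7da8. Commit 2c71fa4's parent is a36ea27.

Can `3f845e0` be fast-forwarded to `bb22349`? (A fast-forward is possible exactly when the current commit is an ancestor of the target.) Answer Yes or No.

No

A fast-forward from 3f845e0 to bb22349 is possible iff 3f845e0 is an ancestor of bb22349.
Ancestors of bb22349: {27c88a6, bb22349}.
3f845e0 is not among them, so fast-forward is not possible.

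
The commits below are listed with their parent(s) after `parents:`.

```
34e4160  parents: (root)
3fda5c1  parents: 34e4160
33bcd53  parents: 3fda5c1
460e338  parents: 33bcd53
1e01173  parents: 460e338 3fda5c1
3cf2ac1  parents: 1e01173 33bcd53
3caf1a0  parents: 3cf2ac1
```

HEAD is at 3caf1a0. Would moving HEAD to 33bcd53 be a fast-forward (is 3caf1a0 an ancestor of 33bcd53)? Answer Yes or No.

A fast-forward from 3caf1a0 to 33bcd53 is possible iff 3caf1a0 is an ancestor of 33bcd53.
Ancestors of 33bcd53: {33bcd53, 34e4160, 3fda5c1}.
3caf1a0 is not among them, so fast-forward is not possible.

No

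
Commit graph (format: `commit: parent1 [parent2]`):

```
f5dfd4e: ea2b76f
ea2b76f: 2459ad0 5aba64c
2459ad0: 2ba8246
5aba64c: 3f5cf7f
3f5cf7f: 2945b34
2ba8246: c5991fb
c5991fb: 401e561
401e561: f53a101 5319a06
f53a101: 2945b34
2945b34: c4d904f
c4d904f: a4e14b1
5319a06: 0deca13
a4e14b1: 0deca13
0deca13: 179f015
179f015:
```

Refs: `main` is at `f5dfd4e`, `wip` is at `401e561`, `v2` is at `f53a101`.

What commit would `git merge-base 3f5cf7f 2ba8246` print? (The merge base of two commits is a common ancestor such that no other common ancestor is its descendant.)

2945b34

Ancestors of 3f5cf7f: {0deca13, 179f015, 2945b34, 3f5cf7f, a4e14b1, c4d904f}.
Ancestors of 2ba8246: {0deca13, 179f015, 2945b34, 2ba8246, 401e561, 5319a06, a4e14b1, c4d904f, c5991fb, f53a101}.
Common ancestors: {0deca13, 179f015, 2945b34, a4e14b1, c4d904f}.
Among these, 2945b34 is not an ancestor of any other common ancestor — it is the merge base.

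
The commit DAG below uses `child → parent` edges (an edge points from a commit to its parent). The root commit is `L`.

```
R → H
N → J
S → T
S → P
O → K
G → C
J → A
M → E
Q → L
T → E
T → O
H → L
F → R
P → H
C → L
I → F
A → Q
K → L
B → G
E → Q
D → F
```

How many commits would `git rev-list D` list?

Walking parent pointers from D: reachable set = {D, F, H, L, R}.
That is 5 commits.

5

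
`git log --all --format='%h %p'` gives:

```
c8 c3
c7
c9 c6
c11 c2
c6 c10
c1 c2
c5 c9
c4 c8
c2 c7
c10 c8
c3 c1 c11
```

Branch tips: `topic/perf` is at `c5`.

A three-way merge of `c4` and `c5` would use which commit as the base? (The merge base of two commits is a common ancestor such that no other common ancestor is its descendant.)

c8

Ancestors of c4: {c1, c11, c2, c3, c4, c7, c8}.
Ancestors of c5: {c1, c10, c11, c2, c3, c5, c6, c7, c8, c9}.
Common ancestors: {c1, c11, c2, c3, c7, c8}.
Among these, c8 is not an ancestor of any other common ancestor — it is the merge base.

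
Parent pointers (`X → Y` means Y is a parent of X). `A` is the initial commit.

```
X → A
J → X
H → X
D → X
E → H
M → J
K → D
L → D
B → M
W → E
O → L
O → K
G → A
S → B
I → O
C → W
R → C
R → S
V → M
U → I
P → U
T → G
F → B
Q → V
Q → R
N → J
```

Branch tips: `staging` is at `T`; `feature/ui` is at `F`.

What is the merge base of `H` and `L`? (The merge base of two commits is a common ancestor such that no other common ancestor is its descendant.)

X

Ancestors of H: {A, H, X}.
Ancestors of L: {A, D, L, X}.
Common ancestors: {A, X}.
Among these, X is not an ancestor of any other common ancestor — it is the merge base.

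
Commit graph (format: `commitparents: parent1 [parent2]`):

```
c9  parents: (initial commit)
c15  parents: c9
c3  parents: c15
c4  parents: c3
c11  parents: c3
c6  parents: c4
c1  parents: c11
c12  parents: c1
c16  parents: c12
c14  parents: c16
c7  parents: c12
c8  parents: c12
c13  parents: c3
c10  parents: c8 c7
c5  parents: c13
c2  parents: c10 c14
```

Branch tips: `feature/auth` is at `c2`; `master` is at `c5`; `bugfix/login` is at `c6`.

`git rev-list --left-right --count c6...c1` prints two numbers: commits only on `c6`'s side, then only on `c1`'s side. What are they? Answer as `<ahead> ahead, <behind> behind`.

Reachable from c6: {c15, c3, c4, c6, c9}.
Reachable from c1: {c1, c11, c15, c3, c9}.
Only in c6's history (ahead): {c4, c6} — 2.
Only in c1's history (behind): {c1, c11} — 2.

2 ahead, 2 behind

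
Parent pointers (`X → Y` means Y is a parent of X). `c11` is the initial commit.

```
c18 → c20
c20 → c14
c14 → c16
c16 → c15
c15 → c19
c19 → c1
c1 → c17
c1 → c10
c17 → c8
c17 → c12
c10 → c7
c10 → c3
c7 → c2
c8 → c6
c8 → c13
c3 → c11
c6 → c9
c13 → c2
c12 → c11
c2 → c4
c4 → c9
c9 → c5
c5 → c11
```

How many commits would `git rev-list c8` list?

Walking parent pointers from c8: reachable set = {c11, c13, c2, c4, c5, c6, c8, c9}.
That is 8 commits.

8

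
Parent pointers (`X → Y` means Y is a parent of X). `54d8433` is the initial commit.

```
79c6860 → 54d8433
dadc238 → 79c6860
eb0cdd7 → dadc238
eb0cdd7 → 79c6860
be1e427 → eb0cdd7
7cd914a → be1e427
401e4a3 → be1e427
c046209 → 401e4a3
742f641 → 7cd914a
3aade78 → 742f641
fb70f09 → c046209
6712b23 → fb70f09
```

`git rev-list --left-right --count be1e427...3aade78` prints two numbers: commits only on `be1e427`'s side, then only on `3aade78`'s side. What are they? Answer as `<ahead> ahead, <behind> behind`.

Reachable from be1e427: {54d8433, 79c6860, be1e427, dadc238, eb0cdd7}.
Reachable from 3aade78: {3aade78, 54d8433, 742f641, 79c6860, 7cd914a, be1e427, dadc238, eb0cdd7}.
Only in be1e427's history (ahead): {} — 0.
Only in 3aade78's history (behind): {3aade78, 742f641, 7cd914a} — 3.

0 ahead, 3 behind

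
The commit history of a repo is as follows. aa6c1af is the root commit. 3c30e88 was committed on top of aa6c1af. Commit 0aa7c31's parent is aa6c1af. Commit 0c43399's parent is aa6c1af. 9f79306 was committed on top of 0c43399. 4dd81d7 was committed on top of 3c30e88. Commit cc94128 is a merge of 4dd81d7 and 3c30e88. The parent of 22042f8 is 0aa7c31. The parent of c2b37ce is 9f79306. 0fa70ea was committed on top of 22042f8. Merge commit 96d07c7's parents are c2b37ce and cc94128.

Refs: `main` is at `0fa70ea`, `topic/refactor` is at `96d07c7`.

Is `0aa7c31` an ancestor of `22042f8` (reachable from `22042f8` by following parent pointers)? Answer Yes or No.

Ancestors of 22042f8 (commits reachable by following parents): {0aa7c31, 22042f8, aa6c1af}.
0aa7c31 is in that set, so it is an ancestor of 22042f8.

Yes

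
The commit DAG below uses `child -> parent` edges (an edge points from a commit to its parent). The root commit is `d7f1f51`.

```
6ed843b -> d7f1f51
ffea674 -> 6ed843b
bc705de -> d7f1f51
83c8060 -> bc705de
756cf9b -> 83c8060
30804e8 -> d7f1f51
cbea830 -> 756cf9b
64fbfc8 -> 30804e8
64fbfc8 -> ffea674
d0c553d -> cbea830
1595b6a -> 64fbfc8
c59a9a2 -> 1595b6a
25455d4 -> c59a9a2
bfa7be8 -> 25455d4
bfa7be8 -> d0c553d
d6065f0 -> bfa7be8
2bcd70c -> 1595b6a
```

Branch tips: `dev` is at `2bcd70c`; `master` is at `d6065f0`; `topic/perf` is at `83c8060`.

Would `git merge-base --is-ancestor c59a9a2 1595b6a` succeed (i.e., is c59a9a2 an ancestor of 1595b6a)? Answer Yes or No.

Ancestors of 1595b6a: {1595b6a, 30804e8, 64fbfc8, 6ed843b, d7f1f51, ffea674}.
c59a9a2 is not in that set, so it is not an ancestor of 1595b6a.

No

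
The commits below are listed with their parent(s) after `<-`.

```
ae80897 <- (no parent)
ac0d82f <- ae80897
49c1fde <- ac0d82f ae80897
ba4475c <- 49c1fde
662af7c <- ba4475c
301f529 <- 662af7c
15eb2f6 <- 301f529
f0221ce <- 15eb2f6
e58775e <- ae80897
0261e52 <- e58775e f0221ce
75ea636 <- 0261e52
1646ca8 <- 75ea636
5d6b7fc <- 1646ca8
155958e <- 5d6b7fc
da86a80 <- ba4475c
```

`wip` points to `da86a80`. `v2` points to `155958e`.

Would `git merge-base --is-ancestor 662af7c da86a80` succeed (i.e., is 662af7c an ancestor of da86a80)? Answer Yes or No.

Ancestors of da86a80: {49c1fde, ac0d82f, ae80897, ba4475c, da86a80}.
662af7c is not in that set, so it is not an ancestor of da86a80.

No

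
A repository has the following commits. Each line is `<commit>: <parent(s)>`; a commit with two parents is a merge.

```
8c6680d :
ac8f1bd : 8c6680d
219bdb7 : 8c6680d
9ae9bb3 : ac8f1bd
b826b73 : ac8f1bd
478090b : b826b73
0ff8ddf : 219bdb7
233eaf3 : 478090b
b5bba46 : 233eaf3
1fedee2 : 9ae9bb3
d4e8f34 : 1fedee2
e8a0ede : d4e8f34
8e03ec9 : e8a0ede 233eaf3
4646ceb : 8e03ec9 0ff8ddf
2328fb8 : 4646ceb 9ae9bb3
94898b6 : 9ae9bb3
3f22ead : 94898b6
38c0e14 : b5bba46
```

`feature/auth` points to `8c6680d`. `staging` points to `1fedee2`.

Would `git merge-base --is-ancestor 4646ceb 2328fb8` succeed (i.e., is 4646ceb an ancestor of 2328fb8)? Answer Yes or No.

Ancestors of 2328fb8 (commits reachable by following parents): {0ff8ddf, 1fedee2, 219bdb7, 2328fb8, 233eaf3, 4646ceb, 478090b, 8c6680d, 8e03ec9, 9ae9bb3, ac8f1bd, b826b73, d4e8f34, e8a0ede}.
4646ceb is in that set, so it is an ancestor of 2328fb8.

Yes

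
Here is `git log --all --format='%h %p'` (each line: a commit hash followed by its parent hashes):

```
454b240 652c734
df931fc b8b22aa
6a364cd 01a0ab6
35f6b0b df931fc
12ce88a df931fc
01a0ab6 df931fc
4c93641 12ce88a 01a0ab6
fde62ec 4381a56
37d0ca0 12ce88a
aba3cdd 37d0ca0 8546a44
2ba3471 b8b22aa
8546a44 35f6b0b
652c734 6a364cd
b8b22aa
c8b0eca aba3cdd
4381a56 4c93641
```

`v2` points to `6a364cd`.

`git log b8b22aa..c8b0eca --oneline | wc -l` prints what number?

Reachable from c8b0eca: {12ce88a, 35f6b0b, 37d0ca0, 8546a44, aba3cdd, b8b22aa, c8b0eca, df931fc}.
Reachable from b8b22aa: {b8b22aa}.
In c8b0eca's history but not b8b22aa's: {12ce88a, 35f6b0b, 37d0ca0, 8546a44, aba3cdd, c8b0eca, df931fc} — 7 commits.

7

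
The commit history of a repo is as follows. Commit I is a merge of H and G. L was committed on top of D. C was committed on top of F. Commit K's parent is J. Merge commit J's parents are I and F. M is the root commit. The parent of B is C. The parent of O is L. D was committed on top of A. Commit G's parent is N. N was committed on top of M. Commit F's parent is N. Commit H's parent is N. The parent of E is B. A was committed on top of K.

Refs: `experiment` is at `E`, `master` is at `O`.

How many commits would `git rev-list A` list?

Walking parent pointers from A: reachable set = {A, F, G, H, I, J, K, M, N}.
That is 9 commits.

9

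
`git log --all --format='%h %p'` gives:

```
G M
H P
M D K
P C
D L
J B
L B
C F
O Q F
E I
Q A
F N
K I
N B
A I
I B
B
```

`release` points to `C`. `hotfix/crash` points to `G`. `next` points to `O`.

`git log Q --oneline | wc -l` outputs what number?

4

Walking parent pointers from Q: reachable set = {A, B, I, Q}.
That is 4 commits.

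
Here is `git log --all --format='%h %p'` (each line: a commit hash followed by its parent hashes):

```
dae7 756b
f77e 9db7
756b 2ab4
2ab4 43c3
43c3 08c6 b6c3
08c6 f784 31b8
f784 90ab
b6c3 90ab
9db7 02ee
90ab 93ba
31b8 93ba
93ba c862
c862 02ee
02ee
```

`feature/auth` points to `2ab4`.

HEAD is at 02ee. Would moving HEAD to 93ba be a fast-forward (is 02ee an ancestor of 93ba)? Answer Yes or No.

A fast-forward from 02ee to 93ba is possible iff 02ee is an ancestor of 93ba.
Ancestors of 93ba: {02ee, 93ba, c862}.
02ee is among them, so fast-forward is possible.

Yes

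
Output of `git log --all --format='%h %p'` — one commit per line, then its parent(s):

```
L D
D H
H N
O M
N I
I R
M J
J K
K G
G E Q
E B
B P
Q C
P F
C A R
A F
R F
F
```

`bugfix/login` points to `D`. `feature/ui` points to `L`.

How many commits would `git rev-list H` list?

Walking parent pointers from H: reachable set = {F, H, I, N, R}.
That is 5 commits.

5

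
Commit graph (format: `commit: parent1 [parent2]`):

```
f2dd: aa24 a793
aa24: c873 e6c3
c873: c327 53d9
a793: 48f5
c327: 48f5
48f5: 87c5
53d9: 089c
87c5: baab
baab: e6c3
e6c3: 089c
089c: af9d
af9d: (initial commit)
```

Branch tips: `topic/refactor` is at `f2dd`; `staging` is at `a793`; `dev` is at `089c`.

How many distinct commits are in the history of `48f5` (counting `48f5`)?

Walking parent pointers from 48f5: reachable set = {089c, 48f5, 87c5, af9d, baab, e6c3}.
That is 6 commits.

6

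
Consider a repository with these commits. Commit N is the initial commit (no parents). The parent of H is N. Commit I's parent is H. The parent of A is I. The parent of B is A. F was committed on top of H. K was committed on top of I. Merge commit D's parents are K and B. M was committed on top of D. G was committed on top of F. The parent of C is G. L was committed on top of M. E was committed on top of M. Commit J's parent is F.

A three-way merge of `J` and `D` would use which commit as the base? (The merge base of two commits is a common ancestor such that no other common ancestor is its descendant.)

Ancestors of J: {F, H, J, N}.
Ancestors of D: {A, B, D, H, I, K, N}.
Common ancestors: {H, N}.
Among these, H is not an ancestor of any other common ancestor — it is the merge base.

H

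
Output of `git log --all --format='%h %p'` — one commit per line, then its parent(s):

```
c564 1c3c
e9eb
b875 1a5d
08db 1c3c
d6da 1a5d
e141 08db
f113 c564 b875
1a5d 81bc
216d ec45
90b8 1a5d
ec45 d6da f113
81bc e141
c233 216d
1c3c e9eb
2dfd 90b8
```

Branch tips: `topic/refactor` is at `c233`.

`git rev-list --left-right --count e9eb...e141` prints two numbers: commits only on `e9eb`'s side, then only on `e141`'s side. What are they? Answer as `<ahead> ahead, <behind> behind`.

0 ahead, 3 behind

Reachable from e9eb: {e9eb}.
Reachable from e141: {08db, 1c3c, e141, e9eb}.
Only in e9eb's history (ahead): {} — 0.
Only in e141's history (behind): {08db, 1c3c, e141} — 3.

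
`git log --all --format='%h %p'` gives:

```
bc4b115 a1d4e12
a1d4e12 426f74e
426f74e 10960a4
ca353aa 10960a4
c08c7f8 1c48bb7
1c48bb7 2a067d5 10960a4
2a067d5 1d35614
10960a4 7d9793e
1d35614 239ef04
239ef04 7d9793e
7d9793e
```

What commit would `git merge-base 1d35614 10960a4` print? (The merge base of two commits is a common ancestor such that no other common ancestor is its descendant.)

Ancestors of 1d35614: {1d35614, 239ef04, 7d9793e}.
Ancestors of 10960a4: {10960a4, 7d9793e}.
Common ancestors: {7d9793e}.
The only common ancestor is 7d9793e, so it is the merge base.

7d9793e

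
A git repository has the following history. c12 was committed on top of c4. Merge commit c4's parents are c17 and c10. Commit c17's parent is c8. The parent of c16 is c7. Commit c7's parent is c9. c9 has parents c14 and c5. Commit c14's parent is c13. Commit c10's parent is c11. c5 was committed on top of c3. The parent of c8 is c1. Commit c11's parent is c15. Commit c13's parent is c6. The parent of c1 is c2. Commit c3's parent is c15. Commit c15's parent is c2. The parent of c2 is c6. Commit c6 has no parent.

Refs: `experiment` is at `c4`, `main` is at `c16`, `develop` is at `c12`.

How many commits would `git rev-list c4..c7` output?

6

Reachable from c7: {c13, c14, c15, c2, c3, c5, c6, c7, c9}.
Reachable from c4: {c1, c10, c11, c15, c17, c2, c4, c6, c8}.
In c7's history but not c4's: {c13, c14, c3, c5, c7, c9} — 6 commits.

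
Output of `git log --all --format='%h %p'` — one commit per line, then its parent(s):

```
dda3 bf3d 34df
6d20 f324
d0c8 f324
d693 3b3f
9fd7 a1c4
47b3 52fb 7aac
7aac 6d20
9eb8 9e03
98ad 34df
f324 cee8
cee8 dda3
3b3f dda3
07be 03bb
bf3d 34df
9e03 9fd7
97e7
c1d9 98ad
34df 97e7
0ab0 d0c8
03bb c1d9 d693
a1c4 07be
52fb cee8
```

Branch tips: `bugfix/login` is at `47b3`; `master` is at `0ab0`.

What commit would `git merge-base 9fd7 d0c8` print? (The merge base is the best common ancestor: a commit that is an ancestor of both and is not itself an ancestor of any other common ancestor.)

dda3

Ancestors of 9fd7: {03bb, 07be, 34df, 3b3f, 97e7, 98ad, 9fd7, a1c4, bf3d, c1d9, d693, dda3}.
Ancestors of d0c8: {34df, 97e7, bf3d, cee8, d0c8, dda3, f324}.
Common ancestors: {34df, 97e7, bf3d, dda3}.
Among these, dda3 is not an ancestor of any other common ancestor — it is the merge base.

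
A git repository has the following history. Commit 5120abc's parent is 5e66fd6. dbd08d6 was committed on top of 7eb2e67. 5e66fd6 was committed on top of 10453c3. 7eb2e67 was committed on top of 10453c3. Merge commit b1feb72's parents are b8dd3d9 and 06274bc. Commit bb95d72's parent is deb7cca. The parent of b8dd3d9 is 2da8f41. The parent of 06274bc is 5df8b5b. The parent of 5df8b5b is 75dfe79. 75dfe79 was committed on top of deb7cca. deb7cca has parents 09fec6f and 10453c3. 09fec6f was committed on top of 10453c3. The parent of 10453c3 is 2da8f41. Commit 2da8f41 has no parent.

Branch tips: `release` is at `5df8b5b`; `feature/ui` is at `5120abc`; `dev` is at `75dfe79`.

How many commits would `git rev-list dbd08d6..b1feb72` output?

Reachable from b1feb72: {06274bc, 09fec6f, 10453c3, 2da8f41, 5df8b5b, 75dfe79, b1feb72, b8dd3d9, deb7cca}.
Reachable from dbd08d6: {10453c3, 2da8f41, 7eb2e67, dbd08d6}.
In b1feb72's history but not dbd08d6's: {06274bc, 09fec6f, 5df8b5b, 75dfe79, b1feb72, b8dd3d9, deb7cca} — 7 commits.

7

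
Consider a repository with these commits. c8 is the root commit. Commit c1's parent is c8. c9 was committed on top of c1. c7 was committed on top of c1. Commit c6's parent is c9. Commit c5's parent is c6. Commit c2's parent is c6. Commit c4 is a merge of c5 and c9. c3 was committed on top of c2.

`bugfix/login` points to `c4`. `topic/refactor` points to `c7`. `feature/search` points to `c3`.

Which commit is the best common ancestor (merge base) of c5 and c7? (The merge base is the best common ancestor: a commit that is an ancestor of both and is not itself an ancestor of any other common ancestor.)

Ancestors of c5: {c1, c5, c6, c8, c9}.
Ancestors of c7: {c1, c7, c8}.
Common ancestors: {c1, c8}.
Among these, c1 is not an ancestor of any other common ancestor — it is the merge base.

c1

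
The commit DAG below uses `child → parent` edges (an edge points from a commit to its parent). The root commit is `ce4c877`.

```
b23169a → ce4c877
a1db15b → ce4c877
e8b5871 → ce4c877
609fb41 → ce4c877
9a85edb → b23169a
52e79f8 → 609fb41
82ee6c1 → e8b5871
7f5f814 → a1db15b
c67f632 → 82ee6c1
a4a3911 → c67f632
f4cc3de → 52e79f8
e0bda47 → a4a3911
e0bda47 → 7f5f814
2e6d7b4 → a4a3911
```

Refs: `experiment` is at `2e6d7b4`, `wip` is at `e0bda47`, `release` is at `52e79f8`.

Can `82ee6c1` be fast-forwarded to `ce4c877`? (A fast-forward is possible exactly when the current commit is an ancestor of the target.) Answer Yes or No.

No

A fast-forward from 82ee6c1 to ce4c877 is possible iff 82ee6c1 is an ancestor of ce4c877.
Ancestors of ce4c877: {ce4c877}.
82ee6c1 is not among them, so fast-forward is not possible.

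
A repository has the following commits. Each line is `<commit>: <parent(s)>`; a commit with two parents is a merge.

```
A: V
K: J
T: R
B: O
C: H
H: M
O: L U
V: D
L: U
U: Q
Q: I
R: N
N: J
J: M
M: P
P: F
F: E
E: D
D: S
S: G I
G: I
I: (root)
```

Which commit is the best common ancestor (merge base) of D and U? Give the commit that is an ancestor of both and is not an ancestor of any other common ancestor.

I

Ancestors of D: {D, G, I, S}.
Ancestors of U: {I, Q, U}.
Common ancestors: {I}.
The only common ancestor is I, so it is the merge base.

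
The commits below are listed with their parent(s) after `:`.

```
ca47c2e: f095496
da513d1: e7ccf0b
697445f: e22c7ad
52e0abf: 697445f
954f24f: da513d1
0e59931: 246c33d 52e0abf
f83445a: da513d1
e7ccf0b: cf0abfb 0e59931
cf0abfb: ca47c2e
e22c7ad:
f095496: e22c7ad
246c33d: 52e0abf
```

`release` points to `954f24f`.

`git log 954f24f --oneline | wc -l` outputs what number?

Walking parent pointers from 954f24f: reachable set = {0e59931, 246c33d, 52e0abf, 697445f, 954f24f, ca47c2e, cf0abfb, da513d1, e22c7ad, e7ccf0b, f095496}.
That is 11 commits.

11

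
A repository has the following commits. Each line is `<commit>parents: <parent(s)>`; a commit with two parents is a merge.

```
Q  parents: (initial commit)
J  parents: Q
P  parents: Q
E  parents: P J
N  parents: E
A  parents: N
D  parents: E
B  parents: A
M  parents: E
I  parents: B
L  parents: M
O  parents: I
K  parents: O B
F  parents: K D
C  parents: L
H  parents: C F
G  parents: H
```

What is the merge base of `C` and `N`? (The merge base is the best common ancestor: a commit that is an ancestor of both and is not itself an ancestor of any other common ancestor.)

E

Ancestors of C: {C, E, J, L, M, P, Q}.
Ancestors of N: {E, J, N, P, Q}.
Common ancestors: {E, J, P, Q}.
Among these, E is not an ancestor of any other common ancestor — it is the merge base.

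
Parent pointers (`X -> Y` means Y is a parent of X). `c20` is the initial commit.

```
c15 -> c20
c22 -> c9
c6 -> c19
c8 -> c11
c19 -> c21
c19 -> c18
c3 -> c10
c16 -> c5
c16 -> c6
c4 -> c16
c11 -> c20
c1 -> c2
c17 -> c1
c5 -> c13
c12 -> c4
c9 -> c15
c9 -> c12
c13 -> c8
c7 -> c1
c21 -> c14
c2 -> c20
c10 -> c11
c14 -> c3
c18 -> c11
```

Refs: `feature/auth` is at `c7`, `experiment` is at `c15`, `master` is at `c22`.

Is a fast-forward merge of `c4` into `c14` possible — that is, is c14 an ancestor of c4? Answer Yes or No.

A fast-forward from c14 to c4 is possible iff c14 is an ancestor of c4.
Ancestors of c4: {c10, c11, c13, c14, c16, c18, c19, c20, c21, c3, c4, c5, c6, c8}.
c14 is among them, so fast-forward is possible.

Yes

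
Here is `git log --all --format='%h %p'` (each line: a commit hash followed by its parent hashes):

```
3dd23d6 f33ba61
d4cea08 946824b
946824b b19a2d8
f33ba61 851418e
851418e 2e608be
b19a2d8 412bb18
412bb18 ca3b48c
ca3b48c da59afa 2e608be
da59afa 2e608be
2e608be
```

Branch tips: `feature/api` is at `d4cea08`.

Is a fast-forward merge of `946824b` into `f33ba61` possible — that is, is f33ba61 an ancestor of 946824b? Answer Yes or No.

No

A fast-forward from f33ba61 to 946824b is possible iff f33ba61 is an ancestor of 946824b.
Ancestors of 946824b: {2e608be, 412bb18, 946824b, b19a2d8, ca3b48c, da59afa}.
f33ba61 is not among them, so fast-forward is not possible.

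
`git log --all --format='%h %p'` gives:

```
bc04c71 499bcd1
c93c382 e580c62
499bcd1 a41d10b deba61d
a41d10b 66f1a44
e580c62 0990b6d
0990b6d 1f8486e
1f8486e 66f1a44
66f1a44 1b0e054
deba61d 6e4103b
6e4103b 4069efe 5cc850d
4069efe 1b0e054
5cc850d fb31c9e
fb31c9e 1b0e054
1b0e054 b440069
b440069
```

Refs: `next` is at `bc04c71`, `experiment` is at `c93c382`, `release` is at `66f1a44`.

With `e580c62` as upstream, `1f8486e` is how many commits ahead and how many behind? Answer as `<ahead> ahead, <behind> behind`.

Reachable from 1f8486e: {1b0e054, 1f8486e, 66f1a44, b440069}.
Reachable from e580c62: {0990b6d, 1b0e054, 1f8486e, 66f1a44, b440069, e580c62}.
Only in 1f8486e's history (ahead): {} — 0.
Only in e580c62's history (behind): {0990b6d, e580c62} — 2.

0 ahead, 2 behind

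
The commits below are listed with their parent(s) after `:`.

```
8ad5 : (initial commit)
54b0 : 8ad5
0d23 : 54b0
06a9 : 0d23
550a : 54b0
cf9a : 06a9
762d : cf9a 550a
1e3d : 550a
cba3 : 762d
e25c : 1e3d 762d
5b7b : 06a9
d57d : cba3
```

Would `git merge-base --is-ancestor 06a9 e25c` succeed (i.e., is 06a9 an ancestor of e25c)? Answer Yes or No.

Yes

Ancestors of e25c (commits reachable by following parents): {06a9, 0d23, 1e3d, 54b0, 550a, 762d, 8ad5, cf9a, e25c}.
06a9 is in that set, so it is an ancestor of e25c.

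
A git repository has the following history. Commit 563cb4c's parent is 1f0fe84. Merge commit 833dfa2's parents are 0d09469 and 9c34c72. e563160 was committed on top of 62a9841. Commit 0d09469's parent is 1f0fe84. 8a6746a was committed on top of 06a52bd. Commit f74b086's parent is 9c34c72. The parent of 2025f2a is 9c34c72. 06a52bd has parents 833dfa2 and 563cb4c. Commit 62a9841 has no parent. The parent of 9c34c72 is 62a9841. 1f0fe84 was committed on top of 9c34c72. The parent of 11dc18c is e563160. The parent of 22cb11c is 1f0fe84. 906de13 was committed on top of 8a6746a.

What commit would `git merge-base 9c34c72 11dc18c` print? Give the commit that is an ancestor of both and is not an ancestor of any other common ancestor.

62a9841

Ancestors of 9c34c72: {62a9841, 9c34c72}.
Ancestors of 11dc18c: {11dc18c, 62a9841, e563160}.
Common ancestors: {62a9841}.
The only common ancestor is 62a9841, so it is the merge base.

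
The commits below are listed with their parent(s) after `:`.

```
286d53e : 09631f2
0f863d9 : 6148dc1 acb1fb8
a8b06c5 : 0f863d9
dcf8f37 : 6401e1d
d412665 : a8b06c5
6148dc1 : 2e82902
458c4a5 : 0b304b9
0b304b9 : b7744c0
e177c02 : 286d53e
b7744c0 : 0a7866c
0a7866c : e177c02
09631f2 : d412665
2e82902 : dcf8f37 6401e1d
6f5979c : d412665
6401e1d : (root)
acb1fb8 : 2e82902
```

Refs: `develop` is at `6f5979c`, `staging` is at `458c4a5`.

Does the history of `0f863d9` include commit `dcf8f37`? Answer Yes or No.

Ancestors of 0f863d9 (commits reachable by following parents): {0f863d9, 2e82902, 6148dc1, 6401e1d, acb1fb8, dcf8f37}.
dcf8f37 is in that set, so it is an ancestor of 0f863d9.

Yes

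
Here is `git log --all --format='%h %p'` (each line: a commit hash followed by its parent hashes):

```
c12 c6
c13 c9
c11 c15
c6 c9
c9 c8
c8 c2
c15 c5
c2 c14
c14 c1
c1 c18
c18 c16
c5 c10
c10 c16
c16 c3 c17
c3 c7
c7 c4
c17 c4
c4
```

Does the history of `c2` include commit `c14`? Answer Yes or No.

Yes

Ancestors of c2 (commits reachable by following parents): {c1, c14, c16, c17, c18, c2, c3, c4, c7}.
c14 is in that set, so it is an ancestor of c2.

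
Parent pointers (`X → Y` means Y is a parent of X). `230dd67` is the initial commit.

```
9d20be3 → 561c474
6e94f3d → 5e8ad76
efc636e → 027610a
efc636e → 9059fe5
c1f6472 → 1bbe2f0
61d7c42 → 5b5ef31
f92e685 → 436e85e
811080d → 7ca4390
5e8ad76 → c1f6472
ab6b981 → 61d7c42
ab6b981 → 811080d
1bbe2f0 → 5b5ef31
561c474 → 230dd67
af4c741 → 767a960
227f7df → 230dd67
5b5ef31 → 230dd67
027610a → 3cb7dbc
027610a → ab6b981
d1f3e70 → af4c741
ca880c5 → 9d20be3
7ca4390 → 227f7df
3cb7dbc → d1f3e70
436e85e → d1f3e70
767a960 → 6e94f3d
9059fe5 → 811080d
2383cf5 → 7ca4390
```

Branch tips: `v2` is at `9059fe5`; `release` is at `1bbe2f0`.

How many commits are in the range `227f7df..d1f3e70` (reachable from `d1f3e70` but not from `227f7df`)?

Reachable from d1f3e70: {1bbe2f0, 230dd67, 5b5ef31, 5e8ad76, 6e94f3d, 767a960, af4c741, c1f6472, d1f3e70}.
Reachable from 227f7df: {227f7df, 230dd67}.
In d1f3e70's history but not 227f7df's: {1bbe2f0, 5b5ef31, 5e8ad76, 6e94f3d, 767a960, af4c741, c1f6472, d1f3e70} — 8 commits.

8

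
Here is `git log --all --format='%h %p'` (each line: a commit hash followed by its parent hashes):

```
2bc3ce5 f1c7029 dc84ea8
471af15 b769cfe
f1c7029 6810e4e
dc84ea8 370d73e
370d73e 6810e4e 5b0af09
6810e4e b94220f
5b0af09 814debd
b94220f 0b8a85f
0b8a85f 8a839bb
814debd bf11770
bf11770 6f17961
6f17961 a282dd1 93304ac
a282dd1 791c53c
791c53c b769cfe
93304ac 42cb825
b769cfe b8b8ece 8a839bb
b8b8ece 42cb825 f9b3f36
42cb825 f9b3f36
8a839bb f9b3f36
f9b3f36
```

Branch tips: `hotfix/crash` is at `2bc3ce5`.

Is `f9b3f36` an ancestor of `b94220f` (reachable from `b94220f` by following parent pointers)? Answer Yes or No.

Yes

Ancestors of b94220f (commits reachable by following parents): {0b8a85f, 8a839bb, b94220f, f9b3f36}.
f9b3f36 is in that set, so it is an ancestor of b94220f.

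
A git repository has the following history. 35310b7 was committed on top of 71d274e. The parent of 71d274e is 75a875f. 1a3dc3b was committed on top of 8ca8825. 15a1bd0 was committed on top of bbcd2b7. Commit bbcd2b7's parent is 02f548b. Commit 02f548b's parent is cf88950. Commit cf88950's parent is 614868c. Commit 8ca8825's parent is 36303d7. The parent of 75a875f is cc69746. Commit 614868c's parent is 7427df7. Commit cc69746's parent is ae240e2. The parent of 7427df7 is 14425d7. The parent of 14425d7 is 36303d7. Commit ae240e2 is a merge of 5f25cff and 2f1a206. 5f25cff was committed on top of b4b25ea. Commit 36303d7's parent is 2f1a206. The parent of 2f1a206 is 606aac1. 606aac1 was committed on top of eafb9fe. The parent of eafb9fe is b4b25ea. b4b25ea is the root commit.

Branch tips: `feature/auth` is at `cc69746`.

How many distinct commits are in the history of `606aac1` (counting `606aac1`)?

3

Walking parent pointers from 606aac1: reachable set = {606aac1, b4b25ea, eafb9fe}.
That is 3 commits.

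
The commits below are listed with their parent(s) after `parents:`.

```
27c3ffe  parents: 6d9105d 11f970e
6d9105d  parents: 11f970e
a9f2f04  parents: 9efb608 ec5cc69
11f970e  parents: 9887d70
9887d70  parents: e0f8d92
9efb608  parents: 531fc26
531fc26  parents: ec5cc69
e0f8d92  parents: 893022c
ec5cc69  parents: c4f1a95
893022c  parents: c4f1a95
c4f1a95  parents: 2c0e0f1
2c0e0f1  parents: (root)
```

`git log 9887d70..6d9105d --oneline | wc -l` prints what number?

2

Reachable from 6d9105d: {11f970e, 2c0e0f1, 6d9105d, 893022c, 9887d70, c4f1a95, e0f8d92}.
Reachable from 9887d70: {2c0e0f1, 893022c, 9887d70, c4f1a95, e0f8d92}.
In 6d9105d's history but not 9887d70's: {11f970e, 6d9105d} — 2 commits.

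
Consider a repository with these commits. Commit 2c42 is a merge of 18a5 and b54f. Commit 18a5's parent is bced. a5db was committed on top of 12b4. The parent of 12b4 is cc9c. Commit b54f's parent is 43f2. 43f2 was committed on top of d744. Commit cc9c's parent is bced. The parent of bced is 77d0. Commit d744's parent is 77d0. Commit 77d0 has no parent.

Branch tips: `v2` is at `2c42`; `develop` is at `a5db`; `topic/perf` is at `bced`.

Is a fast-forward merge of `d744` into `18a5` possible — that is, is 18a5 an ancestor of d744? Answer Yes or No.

No

A fast-forward from 18a5 to d744 is possible iff 18a5 is an ancestor of d744.
Ancestors of d744: {77d0, d744}.
18a5 is not among them, so fast-forward is not possible.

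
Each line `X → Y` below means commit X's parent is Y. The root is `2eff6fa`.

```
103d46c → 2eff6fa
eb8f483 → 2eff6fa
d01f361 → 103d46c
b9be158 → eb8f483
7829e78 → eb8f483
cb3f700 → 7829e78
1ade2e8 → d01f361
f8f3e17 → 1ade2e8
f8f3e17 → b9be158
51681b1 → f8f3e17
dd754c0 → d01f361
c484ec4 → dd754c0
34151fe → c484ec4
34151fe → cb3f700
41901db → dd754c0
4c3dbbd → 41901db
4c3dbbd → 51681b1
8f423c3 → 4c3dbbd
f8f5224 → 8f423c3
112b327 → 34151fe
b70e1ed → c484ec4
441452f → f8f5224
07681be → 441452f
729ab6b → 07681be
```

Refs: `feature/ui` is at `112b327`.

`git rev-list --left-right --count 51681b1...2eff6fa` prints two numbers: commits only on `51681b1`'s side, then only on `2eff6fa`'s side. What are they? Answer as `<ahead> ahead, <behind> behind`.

7 ahead, 0 behind

Reachable from 51681b1: {103d46c, 1ade2e8, 2eff6fa, 51681b1, b9be158, d01f361, eb8f483, f8f3e17}.
Reachable from 2eff6fa: {2eff6fa}.
Only in 51681b1's history (ahead): {103d46c, 1ade2e8, 51681b1, b9be158, d01f361, eb8f483, f8f3e17} — 7.
Only in 2eff6fa's history (behind): {} — 0.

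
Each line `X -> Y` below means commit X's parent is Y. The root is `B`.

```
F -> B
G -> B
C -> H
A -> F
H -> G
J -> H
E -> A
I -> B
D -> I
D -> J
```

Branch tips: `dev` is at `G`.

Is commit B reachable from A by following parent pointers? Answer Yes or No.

Yes

Ancestors of A (commits reachable by following parents): {A, B, F}.
B is in that set, so it is an ancestor of A.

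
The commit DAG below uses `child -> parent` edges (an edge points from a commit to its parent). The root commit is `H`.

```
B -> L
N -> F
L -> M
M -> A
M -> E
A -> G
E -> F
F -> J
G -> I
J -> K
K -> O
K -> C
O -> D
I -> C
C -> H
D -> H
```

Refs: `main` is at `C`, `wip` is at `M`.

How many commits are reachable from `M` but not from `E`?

Reachable from M: {A, C, D, E, F, G, H, I, J, K, M, O}.
Reachable from E: {C, D, E, F, H, J, K, O}.
In M's history but not E's: {A, G, I, M} — 4 commits.

4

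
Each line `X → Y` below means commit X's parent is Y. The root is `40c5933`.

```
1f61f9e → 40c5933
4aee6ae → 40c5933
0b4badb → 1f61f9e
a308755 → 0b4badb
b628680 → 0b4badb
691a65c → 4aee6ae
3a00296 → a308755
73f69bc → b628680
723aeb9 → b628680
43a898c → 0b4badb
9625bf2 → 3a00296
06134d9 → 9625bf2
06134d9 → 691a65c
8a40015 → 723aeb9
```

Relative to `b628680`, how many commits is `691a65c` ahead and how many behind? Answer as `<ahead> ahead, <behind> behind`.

2 ahead, 3 behind

Reachable from 691a65c: {40c5933, 4aee6ae, 691a65c}.
Reachable from b628680: {0b4badb, 1f61f9e, 40c5933, b628680}.
Only in 691a65c's history (ahead): {4aee6ae, 691a65c} — 2.
Only in b628680's history (behind): {0b4badb, 1f61f9e, b628680} — 3.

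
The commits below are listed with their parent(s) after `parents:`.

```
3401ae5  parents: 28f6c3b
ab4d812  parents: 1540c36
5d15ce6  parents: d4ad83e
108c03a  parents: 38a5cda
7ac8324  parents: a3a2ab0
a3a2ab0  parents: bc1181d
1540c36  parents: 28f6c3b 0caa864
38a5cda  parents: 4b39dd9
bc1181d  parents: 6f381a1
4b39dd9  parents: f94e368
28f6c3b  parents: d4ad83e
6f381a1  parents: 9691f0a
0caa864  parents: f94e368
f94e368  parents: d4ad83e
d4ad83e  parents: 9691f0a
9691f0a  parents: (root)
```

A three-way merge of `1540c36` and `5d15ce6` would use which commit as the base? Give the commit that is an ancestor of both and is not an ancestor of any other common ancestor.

d4ad83e

Ancestors of 1540c36: {0caa864, 1540c36, 28f6c3b, 9691f0a, d4ad83e, f94e368}.
Ancestors of 5d15ce6: {5d15ce6, 9691f0a, d4ad83e}.
Common ancestors: {9691f0a, d4ad83e}.
Among these, d4ad83e is not an ancestor of any other common ancestor — it is the merge base.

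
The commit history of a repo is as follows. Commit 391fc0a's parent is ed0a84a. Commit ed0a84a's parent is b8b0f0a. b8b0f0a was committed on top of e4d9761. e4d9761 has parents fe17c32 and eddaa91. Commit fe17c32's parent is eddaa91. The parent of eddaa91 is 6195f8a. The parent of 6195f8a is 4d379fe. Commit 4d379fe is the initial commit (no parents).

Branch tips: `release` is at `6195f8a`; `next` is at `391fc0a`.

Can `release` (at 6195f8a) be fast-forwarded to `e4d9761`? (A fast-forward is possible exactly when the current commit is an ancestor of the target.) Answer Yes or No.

A fast-forward from 6195f8a to e4d9761 is possible iff 6195f8a is an ancestor of e4d9761.
Ancestors of e4d9761: {4d379fe, 6195f8a, e4d9761, eddaa91, fe17c32}.
6195f8a is among them, so fast-forward is possible.

Yes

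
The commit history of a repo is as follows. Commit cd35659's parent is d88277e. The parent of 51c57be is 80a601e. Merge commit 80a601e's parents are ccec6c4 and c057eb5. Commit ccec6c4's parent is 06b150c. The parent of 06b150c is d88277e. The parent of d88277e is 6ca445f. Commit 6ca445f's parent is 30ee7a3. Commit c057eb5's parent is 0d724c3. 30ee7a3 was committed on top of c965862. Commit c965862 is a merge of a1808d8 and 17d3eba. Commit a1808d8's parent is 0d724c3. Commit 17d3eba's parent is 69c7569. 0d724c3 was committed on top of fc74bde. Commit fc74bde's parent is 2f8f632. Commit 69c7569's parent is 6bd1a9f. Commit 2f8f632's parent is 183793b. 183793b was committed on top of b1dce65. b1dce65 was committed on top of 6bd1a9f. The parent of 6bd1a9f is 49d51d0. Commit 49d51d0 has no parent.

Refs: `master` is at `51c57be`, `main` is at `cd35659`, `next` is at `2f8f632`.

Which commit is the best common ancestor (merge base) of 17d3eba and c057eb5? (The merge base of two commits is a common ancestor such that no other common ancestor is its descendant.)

6bd1a9f

Ancestors of 17d3eba: {17d3eba, 49d51d0, 69c7569, 6bd1a9f}.
Ancestors of c057eb5: {0d724c3, 183793b, 2f8f632, 49d51d0, 6bd1a9f, b1dce65, c057eb5, fc74bde}.
Common ancestors: {49d51d0, 6bd1a9f}.
Among these, 6bd1a9f is not an ancestor of any other common ancestor — it is the merge base.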